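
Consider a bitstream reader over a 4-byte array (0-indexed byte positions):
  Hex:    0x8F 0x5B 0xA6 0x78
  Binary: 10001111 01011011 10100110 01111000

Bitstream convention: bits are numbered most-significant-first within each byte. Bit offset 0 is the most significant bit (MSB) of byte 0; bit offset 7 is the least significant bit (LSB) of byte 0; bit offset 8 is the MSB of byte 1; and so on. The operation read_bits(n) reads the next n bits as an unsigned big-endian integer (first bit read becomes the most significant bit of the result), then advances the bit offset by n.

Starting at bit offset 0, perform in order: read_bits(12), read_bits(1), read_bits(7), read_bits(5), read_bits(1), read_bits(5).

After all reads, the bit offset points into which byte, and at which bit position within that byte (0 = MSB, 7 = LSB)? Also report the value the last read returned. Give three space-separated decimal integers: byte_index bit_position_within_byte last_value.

Read 1: bits[0:12] width=12 -> value=2293 (bin 100011110101); offset now 12 = byte 1 bit 4; 20 bits remain
Read 2: bits[12:13] width=1 -> value=1 (bin 1); offset now 13 = byte 1 bit 5; 19 bits remain
Read 3: bits[13:20] width=7 -> value=58 (bin 0111010); offset now 20 = byte 2 bit 4; 12 bits remain
Read 4: bits[20:25] width=5 -> value=12 (bin 01100); offset now 25 = byte 3 bit 1; 7 bits remain
Read 5: bits[25:26] width=1 -> value=1 (bin 1); offset now 26 = byte 3 bit 2; 6 bits remain
Read 6: bits[26:31] width=5 -> value=28 (bin 11100); offset now 31 = byte 3 bit 7; 1 bits remain

Answer: 3 7 28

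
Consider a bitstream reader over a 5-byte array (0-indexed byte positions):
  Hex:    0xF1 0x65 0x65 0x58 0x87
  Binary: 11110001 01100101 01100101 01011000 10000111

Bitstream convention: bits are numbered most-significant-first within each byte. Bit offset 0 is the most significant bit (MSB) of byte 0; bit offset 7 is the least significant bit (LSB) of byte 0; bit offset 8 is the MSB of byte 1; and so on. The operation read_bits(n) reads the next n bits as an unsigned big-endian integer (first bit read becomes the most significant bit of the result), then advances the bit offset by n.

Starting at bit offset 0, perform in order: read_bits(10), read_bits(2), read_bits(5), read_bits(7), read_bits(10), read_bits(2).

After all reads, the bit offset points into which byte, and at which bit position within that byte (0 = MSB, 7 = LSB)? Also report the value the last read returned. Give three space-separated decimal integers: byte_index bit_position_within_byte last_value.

Answer: 4 4 0

Derivation:
Read 1: bits[0:10] width=10 -> value=965 (bin 1111000101); offset now 10 = byte 1 bit 2; 30 bits remain
Read 2: bits[10:12] width=2 -> value=2 (bin 10); offset now 12 = byte 1 bit 4; 28 bits remain
Read 3: bits[12:17] width=5 -> value=10 (bin 01010); offset now 17 = byte 2 bit 1; 23 bits remain
Read 4: bits[17:24] width=7 -> value=101 (bin 1100101); offset now 24 = byte 3 bit 0; 16 bits remain
Read 5: bits[24:34] width=10 -> value=354 (bin 0101100010); offset now 34 = byte 4 bit 2; 6 bits remain
Read 6: bits[34:36] width=2 -> value=0 (bin 00); offset now 36 = byte 4 bit 4; 4 bits remain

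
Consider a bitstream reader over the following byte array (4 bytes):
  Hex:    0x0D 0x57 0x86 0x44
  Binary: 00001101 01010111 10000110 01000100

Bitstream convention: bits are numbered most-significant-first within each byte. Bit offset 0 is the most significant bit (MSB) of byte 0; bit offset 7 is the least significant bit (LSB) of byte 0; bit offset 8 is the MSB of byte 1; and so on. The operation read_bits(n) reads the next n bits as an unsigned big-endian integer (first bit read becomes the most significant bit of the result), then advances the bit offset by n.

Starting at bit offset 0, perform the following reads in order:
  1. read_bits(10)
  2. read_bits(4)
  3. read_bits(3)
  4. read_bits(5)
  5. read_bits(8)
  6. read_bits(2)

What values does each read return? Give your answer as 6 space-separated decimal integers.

Answer: 53 5 7 1 145 0

Derivation:
Read 1: bits[0:10] width=10 -> value=53 (bin 0000110101); offset now 10 = byte 1 bit 2; 22 bits remain
Read 2: bits[10:14] width=4 -> value=5 (bin 0101); offset now 14 = byte 1 bit 6; 18 bits remain
Read 3: bits[14:17] width=3 -> value=7 (bin 111); offset now 17 = byte 2 bit 1; 15 bits remain
Read 4: bits[17:22] width=5 -> value=1 (bin 00001); offset now 22 = byte 2 bit 6; 10 bits remain
Read 5: bits[22:30] width=8 -> value=145 (bin 10010001); offset now 30 = byte 3 bit 6; 2 bits remain
Read 6: bits[30:32] width=2 -> value=0 (bin 00); offset now 32 = byte 4 bit 0; 0 bits remain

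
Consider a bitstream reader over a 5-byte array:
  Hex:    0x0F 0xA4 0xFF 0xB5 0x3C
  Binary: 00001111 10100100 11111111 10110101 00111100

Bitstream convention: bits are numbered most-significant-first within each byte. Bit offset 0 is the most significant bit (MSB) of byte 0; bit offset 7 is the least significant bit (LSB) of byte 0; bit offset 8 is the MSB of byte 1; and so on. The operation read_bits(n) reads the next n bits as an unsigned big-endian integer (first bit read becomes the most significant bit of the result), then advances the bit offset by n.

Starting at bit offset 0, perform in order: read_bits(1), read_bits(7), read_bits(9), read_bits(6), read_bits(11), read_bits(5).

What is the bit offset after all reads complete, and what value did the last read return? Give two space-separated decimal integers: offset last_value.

Read 1: bits[0:1] width=1 -> value=0 (bin 0); offset now 1 = byte 0 bit 1; 39 bits remain
Read 2: bits[1:8] width=7 -> value=15 (bin 0001111); offset now 8 = byte 1 bit 0; 32 bits remain
Read 3: bits[8:17] width=9 -> value=329 (bin 101001001); offset now 17 = byte 2 bit 1; 23 bits remain
Read 4: bits[17:23] width=6 -> value=63 (bin 111111); offset now 23 = byte 2 bit 7; 17 bits remain
Read 5: bits[23:34] width=11 -> value=1748 (bin 11011010100); offset now 34 = byte 4 bit 2; 6 bits remain
Read 6: bits[34:39] width=5 -> value=30 (bin 11110); offset now 39 = byte 4 bit 7; 1 bits remain

Answer: 39 30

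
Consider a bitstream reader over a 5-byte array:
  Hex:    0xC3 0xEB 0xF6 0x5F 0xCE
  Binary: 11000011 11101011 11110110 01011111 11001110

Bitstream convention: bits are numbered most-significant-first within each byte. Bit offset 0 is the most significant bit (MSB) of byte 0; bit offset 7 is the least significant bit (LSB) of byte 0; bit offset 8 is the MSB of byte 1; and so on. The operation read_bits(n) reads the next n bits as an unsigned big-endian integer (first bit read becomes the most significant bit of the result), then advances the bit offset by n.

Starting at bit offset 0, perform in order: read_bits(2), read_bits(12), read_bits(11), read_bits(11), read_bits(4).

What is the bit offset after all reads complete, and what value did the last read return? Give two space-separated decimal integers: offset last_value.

Read 1: bits[0:2] width=2 -> value=3 (bin 11); offset now 2 = byte 0 bit 2; 38 bits remain
Read 2: bits[2:14] width=12 -> value=250 (bin 000011111010); offset now 14 = byte 1 bit 6; 26 bits remain
Read 3: bits[14:25] width=11 -> value=2028 (bin 11111101100); offset now 25 = byte 3 bit 1; 15 bits remain
Read 4: bits[25:36] width=11 -> value=1532 (bin 10111111100); offset now 36 = byte 4 bit 4; 4 bits remain
Read 5: bits[36:40] width=4 -> value=14 (bin 1110); offset now 40 = byte 5 bit 0; 0 bits remain

Answer: 40 14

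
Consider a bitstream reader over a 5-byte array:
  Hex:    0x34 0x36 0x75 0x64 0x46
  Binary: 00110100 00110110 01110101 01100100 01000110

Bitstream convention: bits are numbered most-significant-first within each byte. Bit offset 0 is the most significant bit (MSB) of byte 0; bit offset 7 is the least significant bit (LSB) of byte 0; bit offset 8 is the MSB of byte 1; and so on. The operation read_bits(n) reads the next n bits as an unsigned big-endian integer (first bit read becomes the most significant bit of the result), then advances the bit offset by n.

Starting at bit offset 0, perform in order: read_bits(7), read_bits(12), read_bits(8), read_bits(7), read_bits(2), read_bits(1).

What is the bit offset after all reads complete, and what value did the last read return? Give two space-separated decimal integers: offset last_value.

Read 1: bits[0:7] width=7 -> value=26 (bin 0011010); offset now 7 = byte 0 bit 7; 33 bits remain
Read 2: bits[7:19] width=12 -> value=435 (bin 000110110011); offset now 19 = byte 2 bit 3; 21 bits remain
Read 3: bits[19:27] width=8 -> value=171 (bin 10101011); offset now 27 = byte 3 bit 3; 13 bits remain
Read 4: bits[27:34] width=7 -> value=17 (bin 0010001); offset now 34 = byte 4 bit 2; 6 bits remain
Read 5: bits[34:36] width=2 -> value=0 (bin 00); offset now 36 = byte 4 bit 4; 4 bits remain
Read 6: bits[36:37] width=1 -> value=0 (bin 0); offset now 37 = byte 4 bit 5; 3 bits remain

Answer: 37 0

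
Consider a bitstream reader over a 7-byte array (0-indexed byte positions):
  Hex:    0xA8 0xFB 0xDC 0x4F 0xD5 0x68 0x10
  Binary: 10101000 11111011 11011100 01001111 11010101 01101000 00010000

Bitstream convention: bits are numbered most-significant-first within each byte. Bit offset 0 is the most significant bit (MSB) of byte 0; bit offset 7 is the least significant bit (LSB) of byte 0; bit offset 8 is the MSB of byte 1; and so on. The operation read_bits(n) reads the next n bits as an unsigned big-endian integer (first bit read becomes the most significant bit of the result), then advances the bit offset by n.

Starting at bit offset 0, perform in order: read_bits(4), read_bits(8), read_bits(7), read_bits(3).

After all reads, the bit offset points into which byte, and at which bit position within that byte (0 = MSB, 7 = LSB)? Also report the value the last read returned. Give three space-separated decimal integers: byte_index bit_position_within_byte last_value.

Answer: 2 6 7

Derivation:
Read 1: bits[0:4] width=4 -> value=10 (bin 1010); offset now 4 = byte 0 bit 4; 52 bits remain
Read 2: bits[4:12] width=8 -> value=143 (bin 10001111); offset now 12 = byte 1 bit 4; 44 bits remain
Read 3: bits[12:19] width=7 -> value=94 (bin 1011110); offset now 19 = byte 2 bit 3; 37 bits remain
Read 4: bits[19:22] width=3 -> value=7 (bin 111); offset now 22 = byte 2 bit 6; 34 bits remain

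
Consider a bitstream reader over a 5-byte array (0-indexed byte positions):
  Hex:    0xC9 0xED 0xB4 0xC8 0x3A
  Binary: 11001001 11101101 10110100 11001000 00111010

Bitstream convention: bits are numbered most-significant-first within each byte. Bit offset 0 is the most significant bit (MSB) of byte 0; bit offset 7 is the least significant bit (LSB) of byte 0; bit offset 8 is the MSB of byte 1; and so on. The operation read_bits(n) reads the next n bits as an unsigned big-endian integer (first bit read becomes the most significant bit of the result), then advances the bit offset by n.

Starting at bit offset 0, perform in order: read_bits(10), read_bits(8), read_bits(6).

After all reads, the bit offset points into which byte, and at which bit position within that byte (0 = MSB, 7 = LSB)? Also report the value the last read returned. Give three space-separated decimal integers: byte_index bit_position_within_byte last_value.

Read 1: bits[0:10] width=10 -> value=807 (bin 1100100111); offset now 10 = byte 1 bit 2; 30 bits remain
Read 2: bits[10:18] width=8 -> value=182 (bin 10110110); offset now 18 = byte 2 bit 2; 22 bits remain
Read 3: bits[18:24] width=6 -> value=52 (bin 110100); offset now 24 = byte 3 bit 0; 16 bits remain

Answer: 3 0 52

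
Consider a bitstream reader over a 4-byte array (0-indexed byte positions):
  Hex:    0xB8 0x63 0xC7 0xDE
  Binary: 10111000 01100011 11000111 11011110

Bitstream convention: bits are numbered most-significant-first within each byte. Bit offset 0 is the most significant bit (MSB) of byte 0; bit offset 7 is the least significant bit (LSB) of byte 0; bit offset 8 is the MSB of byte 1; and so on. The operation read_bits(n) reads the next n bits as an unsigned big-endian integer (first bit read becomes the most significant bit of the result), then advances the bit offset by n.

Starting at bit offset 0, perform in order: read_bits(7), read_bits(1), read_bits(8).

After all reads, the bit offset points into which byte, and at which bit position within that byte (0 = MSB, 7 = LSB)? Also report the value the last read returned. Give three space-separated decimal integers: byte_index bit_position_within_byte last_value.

Read 1: bits[0:7] width=7 -> value=92 (bin 1011100); offset now 7 = byte 0 bit 7; 25 bits remain
Read 2: bits[7:8] width=1 -> value=0 (bin 0); offset now 8 = byte 1 bit 0; 24 bits remain
Read 3: bits[8:16] width=8 -> value=99 (bin 01100011); offset now 16 = byte 2 bit 0; 16 bits remain

Answer: 2 0 99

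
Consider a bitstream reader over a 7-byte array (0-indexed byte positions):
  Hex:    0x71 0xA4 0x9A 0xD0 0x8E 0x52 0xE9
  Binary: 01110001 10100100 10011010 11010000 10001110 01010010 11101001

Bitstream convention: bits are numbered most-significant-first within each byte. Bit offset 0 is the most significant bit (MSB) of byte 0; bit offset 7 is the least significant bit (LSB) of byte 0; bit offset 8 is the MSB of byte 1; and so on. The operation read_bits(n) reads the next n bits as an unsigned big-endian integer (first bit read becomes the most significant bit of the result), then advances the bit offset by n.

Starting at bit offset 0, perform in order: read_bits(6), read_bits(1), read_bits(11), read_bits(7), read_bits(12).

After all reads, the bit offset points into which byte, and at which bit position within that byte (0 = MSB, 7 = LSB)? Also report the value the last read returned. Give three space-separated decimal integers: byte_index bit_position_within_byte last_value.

Read 1: bits[0:6] width=6 -> value=28 (bin 011100); offset now 6 = byte 0 bit 6; 50 bits remain
Read 2: bits[6:7] width=1 -> value=0 (bin 0); offset now 7 = byte 0 bit 7; 49 bits remain
Read 3: bits[7:18] width=11 -> value=1682 (bin 11010010010); offset now 18 = byte 2 bit 2; 38 bits remain
Read 4: bits[18:25] width=7 -> value=53 (bin 0110101); offset now 25 = byte 3 bit 1; 31 bits remain
Read 5: bits[25:37] width=12 -> value=2577 (bin 101000010001); offset now 37 = byte 4 bit 5; 19 bits remain

Answer: 4 5 2577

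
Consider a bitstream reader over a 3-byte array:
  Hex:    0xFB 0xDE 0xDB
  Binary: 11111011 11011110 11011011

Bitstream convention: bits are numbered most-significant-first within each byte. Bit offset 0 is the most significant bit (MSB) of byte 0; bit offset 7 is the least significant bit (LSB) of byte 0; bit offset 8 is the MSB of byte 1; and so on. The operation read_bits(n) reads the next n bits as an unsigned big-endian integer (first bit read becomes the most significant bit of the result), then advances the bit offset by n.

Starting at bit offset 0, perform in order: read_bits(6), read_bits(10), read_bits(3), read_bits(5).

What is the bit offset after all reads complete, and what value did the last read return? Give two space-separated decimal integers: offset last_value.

Read 1: bits[0:6] width=6 -> value=62 (bin 111110); offset now 6 = byte 0 bit 6; 18 bits remain
Read 2: bits[6:16] width=10 -> value=990 (bin 1111011110); offset now 16 = byte 2 bit 0; 8 bits remain
Read 3: bits[16:19] width=3 -> value=6 (bin 110); offset now 19 = byte 2 bit 3; 5 bits remain
Read 4: bits[19:24] width=5 -> value=27 (bin 11011); offset now 24 = byte 3 bit 0; 0 bits remain

Answer: 24 27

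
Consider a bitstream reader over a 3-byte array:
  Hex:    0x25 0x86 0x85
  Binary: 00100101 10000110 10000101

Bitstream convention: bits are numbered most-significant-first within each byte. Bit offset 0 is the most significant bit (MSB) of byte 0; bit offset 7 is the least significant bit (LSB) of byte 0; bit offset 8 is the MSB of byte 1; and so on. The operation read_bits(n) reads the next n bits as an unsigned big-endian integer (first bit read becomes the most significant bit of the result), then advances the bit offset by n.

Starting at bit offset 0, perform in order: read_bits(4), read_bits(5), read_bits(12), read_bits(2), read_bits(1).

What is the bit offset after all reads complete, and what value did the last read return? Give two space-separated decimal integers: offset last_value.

Read 1: bits[0:4] width=4 -> value=2 (bin 0010); offset now 4 = byte 0 bit 4; 20 bits remain
Read 2: bits[4:9] width=5 -> value=11 (bin 01011); offset now 9 = byte 1 bit 1; 15 bits remain
Read 3: bits[9:21] width=12 -> value=208 (bin 000011010000); offset now 21 = byte 2 bit 5; 3 bits remain
Read 4: bits[21:23] width=2 -> value=2 (bin 10); offset now 23 = byte 2 bit 7; 1 bits remain
Read 5: bits[23:24] width=1 -> value=1 (bin 1); offset now 24 = byte 3 bit 0; 0 bits remain

Answer: 24 1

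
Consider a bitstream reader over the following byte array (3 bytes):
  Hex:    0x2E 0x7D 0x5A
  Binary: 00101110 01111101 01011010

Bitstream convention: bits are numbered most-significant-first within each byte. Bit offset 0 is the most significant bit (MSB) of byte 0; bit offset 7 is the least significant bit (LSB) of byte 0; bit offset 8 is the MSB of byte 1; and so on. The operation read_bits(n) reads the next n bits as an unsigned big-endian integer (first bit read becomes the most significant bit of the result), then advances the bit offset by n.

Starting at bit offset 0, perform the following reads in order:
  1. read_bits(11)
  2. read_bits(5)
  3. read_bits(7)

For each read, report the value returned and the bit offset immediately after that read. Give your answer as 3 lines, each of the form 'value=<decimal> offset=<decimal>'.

Read 1: bits[0:11] width=11 -> value=371 (bin 00101110011); offset now 11 = byte 1 bit 3; 13 bits remain
Read 2: bits[11:16] width=5 -> value=29 (bin 11101); offset now 16 = byte 2 bit 0; 8 bits remain
Read 3: bits[16:23] width=7 -> value=45 (bin 0101101); offset now 23 = byte 2 bit 7; 1 bits remain

Answer: value=371 offset=11
value=29 offset=16
value=45 offset=23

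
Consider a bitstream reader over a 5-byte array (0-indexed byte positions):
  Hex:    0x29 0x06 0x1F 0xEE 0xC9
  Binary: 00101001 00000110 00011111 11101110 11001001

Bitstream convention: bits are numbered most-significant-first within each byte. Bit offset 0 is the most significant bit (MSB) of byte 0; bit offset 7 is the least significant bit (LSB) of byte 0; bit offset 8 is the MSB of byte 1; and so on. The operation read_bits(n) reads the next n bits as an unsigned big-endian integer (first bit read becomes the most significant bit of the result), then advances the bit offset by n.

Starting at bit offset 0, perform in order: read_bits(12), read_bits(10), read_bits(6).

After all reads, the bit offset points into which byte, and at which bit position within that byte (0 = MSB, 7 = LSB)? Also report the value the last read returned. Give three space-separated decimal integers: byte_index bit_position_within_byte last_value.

Answer: 3 4 62

Derivation:
Read 1: bits[0:12] width=12 -> value=656 (bin 001010010000); offset now 12 = byte 1 bit 4; 28 bits remain
Read 2: bits[12:22] width=10 -> value=391 (bin 0110000111); offset now 22 = byte 2 bit 6; 18 bits remain
Read 3: bits[22:28] width=6 -> value=62 (bin 111110); offset now 28 = byte 3 bit 4; 12 bits remain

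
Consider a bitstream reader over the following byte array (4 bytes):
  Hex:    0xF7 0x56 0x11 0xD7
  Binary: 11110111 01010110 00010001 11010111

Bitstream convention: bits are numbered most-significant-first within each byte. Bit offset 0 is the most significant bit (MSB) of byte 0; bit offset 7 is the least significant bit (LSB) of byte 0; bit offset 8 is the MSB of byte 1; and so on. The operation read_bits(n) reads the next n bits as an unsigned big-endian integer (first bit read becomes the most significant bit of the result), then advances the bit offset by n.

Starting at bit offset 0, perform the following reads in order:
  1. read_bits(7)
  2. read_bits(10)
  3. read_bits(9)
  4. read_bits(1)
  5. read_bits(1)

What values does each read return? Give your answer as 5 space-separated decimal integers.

Answer: 123 684 71 0 1

Derivation:
Read 1: bits[0:7] width=7 -> value=123 (bin 1111011); offset now 7 = byte 0 bit 7; 25 bits remain
Read 2: bits[7:17] width=10 -> value=684 (bin 1010101100); offset now 17 = byte 2 bit 1; 15 bits remain
Read 3: bits[17:26] width=9 -> value=71 (bin 001000111); offset now 26 = byte 3 bit 2; 6 bits remain
Read 4: bits[26:27] width=1 -> value=0 (bin 0); offset now 27 = byte 3 bit 3; 5 bits remain
Read 5: bits[27:28] width=1 -> value=1 (bin 1); offset now 28 = byte 3 bit 4; 4 bits remain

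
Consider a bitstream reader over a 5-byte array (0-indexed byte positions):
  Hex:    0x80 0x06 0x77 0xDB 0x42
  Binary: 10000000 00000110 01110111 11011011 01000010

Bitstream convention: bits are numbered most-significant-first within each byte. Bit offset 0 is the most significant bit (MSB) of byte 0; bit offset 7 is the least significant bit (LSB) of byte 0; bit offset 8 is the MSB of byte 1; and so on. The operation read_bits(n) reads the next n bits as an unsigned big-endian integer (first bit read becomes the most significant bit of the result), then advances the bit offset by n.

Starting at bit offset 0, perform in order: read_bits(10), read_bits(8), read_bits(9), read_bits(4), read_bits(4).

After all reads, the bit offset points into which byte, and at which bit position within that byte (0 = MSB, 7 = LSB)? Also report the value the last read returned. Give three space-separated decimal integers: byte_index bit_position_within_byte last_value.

Read 1: bits[0:10] width=10 -> value=512 (bin 1000000000); offset now 10 = byte 1 bit 2; 30 bits remain
Read 2: bits[10:18] width=8 -> value=25 (bin 00011001); offset now 18 = byte 2 bit 2; 22 bits remain
Read 3: bits[18:27] width=9 -> value=446 (bin 110111110); offset now 27 = byte 3 bit 3; 13 bits remain
Read 4: bits[27:31] width=4 -> value=13 (bin 1101); offset now 31 = byte 3 bit 7; 9 bits remain
Read 5: bits[31:35] width=4 -> value=10 (bin 1010); offset now 35 = byte 4 bit 3; 5 bits remain

Answer: 4 3 10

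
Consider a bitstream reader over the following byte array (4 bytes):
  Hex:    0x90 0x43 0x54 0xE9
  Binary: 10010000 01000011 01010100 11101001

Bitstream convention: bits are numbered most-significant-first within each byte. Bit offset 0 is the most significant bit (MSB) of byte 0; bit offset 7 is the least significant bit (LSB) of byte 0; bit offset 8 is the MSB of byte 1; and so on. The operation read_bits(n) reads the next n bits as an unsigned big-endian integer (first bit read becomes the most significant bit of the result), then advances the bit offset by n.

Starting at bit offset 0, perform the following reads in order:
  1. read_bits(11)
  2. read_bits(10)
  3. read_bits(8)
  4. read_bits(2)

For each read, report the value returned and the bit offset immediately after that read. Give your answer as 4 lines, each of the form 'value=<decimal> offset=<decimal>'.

Answer: value=1154 offset=11
value=106 offset=21
value=157 offset=29
value=0 offset=31

Derivation:
Read 1: bits[0:11] width=11 -> value=1154 (bin 10010000010); offset now 11 = byte 1 bit 3; 21 bits remain
Read 2: bits[11:21] width=10 -> value=106 (bin 0001101010); offset now 21 = byte 2 bit 5; 11 bits remain
Read 3: bits[21:29] width=8 -> value=157 (bin 10011101); offset now 29 = byte 3 bit 5; 3 bits remain
Read 4: bits[29:31] width=2 -> value=0 (bin 00); offset now 31 = byte 3 bit 7; 1 bits remain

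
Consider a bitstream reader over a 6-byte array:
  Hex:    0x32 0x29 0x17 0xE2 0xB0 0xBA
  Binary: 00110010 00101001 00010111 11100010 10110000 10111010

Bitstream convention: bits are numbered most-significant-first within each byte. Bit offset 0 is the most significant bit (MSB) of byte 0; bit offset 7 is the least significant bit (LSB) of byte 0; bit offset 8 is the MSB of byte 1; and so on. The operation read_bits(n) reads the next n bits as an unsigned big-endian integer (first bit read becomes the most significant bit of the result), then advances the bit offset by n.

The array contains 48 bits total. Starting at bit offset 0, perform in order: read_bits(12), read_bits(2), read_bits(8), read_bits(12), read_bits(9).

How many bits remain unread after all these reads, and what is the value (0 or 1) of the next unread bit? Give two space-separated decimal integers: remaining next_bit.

Answer: 5 1

Derivation:
Read 1: bits[0:12] width=12 -> value=802 (bin 001100100010); offset now 12 = byte 1 bit 4; 36 bits remain
Read 2: bits[12:14] width=2 -> value=2 (bin 10); offset now 14 = byte 1 bit 6; 34 bits remain
Read 3: bits[14:22] width=8 -> value=69 (bin 01000101); offset now 22 = byte 2 bit 6; 26 bits remain
Read 4: bits[22:34] width=12 -> value=3978 (bin 111110001010); offset now 34 = byte 4 bit 2; 14 bits remain
Read 5: bits[34:43] width=9 -> value=389 (bin 110000101); offset now 43 = byte 5 bit 3; 5 bits remain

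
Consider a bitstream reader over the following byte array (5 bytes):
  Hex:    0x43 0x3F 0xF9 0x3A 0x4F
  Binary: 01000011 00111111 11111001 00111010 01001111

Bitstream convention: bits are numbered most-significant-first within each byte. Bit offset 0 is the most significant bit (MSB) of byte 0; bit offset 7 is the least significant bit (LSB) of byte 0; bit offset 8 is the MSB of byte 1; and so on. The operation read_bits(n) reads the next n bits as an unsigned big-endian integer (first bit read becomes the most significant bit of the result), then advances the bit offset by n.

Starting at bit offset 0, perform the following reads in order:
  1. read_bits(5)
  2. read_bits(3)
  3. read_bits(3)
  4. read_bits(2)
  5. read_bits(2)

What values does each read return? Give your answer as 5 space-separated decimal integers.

Answer: 8 3 1 3 3

Derivation:
Read 1: bits[0:5] width=5 -> value=8 (bin 01000); offset now 5 = byte 0 bit 5; 35 bits remain
Read 2: bits[5:8] width=3 -> value=3 (bin 011); offset now 8 = byte 1 bit 0; 32 bits remain
Read 3: bits[8:11] width=3 -> value=1 (bin 001); offset now 11 = byte 1 bit 3; 29 bits remain
Read 4: bits[11:13] width=2 -> value=3 (bin 11); offset now 13 = byte 1 bit 5; 27 bits remain
Read 5: bits[13:15] width=2 -> value=3 (bin 11); offset now 15 = byte 1 bit 7; 25 bits remain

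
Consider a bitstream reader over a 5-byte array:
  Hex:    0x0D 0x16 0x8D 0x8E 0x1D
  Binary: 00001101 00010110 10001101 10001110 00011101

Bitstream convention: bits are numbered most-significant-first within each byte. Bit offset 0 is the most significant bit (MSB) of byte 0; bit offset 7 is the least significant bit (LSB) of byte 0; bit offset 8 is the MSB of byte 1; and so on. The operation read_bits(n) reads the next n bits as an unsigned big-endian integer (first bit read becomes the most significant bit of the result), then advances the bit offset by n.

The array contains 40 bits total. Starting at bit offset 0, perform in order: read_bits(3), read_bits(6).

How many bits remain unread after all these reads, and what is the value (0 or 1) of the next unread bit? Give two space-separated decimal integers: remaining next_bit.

Answer: 31 0

Derivation:
Read 1: bits[0:3] width=3 -> value=0 (bin 000); offset now 3 = byte 0 bit 3; 37 bits remain
Read 2: bits[3:9] width=6 -> value=26 (bin 011010); offset now 9 = byte 1 bit 1; 31 bits remain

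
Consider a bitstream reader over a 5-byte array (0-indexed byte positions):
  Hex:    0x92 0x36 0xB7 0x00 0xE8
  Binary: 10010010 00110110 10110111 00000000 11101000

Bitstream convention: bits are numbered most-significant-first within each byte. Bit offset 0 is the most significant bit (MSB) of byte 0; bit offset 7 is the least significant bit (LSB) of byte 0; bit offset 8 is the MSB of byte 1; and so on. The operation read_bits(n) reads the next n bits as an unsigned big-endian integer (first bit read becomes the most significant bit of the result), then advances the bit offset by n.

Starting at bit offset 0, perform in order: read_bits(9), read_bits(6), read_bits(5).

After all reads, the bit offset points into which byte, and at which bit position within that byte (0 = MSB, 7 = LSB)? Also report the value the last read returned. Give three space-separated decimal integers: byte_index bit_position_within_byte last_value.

Read 1: bits[0:9] width=9 -> value=292 (bin 100100100); offset now 9 = byte 1 bit 1; 31 bits remain
Read 2: bits[9:15] width=6 -> value=27 (bin 011011); offset now 15 = byte 1 bit 7; 25 bits remain
Read 3: bits[15:20] width=5 -> value=11 (bin 01011); offset now 20 = byte 2 bit 4; 20 bits remain

Answer: 2 4 11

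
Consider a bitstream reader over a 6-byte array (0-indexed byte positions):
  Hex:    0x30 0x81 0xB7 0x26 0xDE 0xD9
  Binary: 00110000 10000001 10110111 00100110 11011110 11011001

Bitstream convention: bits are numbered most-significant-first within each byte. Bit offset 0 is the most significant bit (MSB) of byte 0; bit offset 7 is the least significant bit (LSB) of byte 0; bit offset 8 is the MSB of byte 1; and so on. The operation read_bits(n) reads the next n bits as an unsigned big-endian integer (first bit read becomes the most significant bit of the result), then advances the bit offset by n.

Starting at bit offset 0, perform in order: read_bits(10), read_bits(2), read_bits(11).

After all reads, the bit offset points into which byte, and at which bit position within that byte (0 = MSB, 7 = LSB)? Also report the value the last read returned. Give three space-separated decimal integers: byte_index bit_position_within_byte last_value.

Read 1: bits[0:10] width=10 -> value=194 (bin 0011000010); offset now 10 = byte 1 bit 2; 38 bits remain
Read 2: bits[10:12] width=2 -> value=0 (bin 00); offset now 12 = byte 1 bit 4; 36 bits remain
Read 3: bits[12:23] width=11 -> value=219 (bin 00011011011); offset now 23 = byte 2 bit 7; 25 bits remain

Answer: 2 7 219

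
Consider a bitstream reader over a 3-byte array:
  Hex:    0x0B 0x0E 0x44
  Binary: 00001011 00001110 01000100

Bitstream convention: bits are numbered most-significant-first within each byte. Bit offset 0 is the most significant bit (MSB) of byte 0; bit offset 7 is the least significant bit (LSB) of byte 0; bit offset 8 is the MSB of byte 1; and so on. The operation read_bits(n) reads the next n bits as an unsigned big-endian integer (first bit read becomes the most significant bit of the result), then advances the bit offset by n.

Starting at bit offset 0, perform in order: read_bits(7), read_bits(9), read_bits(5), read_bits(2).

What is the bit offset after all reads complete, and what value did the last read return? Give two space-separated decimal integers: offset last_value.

Answer: 23 2

Derivation:
Read 1: bits[0:7] width=7 -> value=5 (bin 0000101); offset now 7 = byte 0 bit 7; 17 bits remain
Read 2: bits[7:16] width=9 -> value=270 (bin 100001110); offset now 16 = byte 2 bit 0; 8 bits remain
Read 3: bits[16:21] width=5 -> value=8 (bin 01000); offset now 21 = byte 2 bit 5; 3 bits remain
Read 4: bits[21:23] width=2 -> value=2 (bin 10); offset now 23 = byte 2 bit 7; 1 bits remain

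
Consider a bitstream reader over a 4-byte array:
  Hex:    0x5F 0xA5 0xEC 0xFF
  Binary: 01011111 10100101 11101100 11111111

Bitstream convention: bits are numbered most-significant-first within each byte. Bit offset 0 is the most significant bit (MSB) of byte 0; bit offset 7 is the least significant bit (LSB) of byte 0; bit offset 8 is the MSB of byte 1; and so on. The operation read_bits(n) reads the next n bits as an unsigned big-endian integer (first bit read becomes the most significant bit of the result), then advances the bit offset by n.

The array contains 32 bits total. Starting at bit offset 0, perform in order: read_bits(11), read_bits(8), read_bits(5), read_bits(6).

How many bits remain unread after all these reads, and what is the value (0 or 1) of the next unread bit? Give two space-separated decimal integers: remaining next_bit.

Answer: 2 1

Derivation:
Read 1: bits[0:11] width=11 -> value=765 (bin 01011111101); offset now 11 = byte 1 bit 3; 21 bits remain
Read 2: bits[11:19] width=8 -> value=47 (bin 00101111); offset now 19 = byte 2 bit 3; 13 bits remain
Read 3: bits[19:24] width=5 -> value=12 (bin 01100); offset now 24 = byte 3 bit 0; 8 bits remain
Read 4: bits[24:30] width=6 -> value=63 (bin 111111); offset now 30 = byte 3 bit 6; 2 bits remain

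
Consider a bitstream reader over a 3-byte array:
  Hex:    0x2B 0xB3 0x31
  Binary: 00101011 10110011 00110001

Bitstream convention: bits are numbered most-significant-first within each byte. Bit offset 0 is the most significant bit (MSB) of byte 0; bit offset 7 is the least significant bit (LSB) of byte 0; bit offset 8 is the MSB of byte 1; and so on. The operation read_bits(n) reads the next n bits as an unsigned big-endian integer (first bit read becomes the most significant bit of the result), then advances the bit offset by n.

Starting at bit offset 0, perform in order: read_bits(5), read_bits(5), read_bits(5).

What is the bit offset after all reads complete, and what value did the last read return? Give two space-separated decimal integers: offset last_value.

Read 1: bits[0:5] width=5 -> value=5 (bin 00101); offset now 5 = byte 0 bit 5; 19 bits remain
Read 2: bits[5:10] width=5 -> value=14 (bin 01110); offset now 10 = byte 1 bit 2; 14 bits remain
Read 3: bits[10:15] width=5 -> value=25 (bin 11001); offset now 15 = byte 1 bit 7; 9 bits remain

Answer: 15 25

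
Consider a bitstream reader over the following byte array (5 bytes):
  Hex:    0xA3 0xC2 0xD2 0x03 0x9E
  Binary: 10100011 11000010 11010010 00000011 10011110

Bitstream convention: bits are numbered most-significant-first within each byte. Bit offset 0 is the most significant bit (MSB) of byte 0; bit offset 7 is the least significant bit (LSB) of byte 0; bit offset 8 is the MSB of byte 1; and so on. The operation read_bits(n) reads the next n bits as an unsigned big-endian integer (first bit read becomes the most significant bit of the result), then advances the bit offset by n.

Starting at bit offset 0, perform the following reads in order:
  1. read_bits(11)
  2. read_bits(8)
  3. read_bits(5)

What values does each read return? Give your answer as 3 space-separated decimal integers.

Read 1: bits[0:11] width=11 -> value=1310 (bin 10100011110); offset now 11 = byte 1 bit 3; 29 bits remain
Read 2: bits[11:19] width=8 -> value=22 (bin 00010110); offset now 19 = byte 2 bit 3; 21 bits remain
Read 3: bits[19:24] width=5 -> value=18 (bin 10010); offset now 24 = byte 3 bit 0; 16 bits remain

Answer: 1310 22 18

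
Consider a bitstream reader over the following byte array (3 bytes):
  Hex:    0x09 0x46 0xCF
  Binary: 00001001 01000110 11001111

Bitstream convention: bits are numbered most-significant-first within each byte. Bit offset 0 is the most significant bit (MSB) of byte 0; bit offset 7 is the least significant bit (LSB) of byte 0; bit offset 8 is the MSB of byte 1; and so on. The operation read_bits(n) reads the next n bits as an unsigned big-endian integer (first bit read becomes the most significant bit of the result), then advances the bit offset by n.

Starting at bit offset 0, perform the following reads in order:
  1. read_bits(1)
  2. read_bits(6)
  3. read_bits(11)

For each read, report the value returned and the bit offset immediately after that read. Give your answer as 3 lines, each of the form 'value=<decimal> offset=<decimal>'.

Read 1: bits[0:1] width=1 -> value=0 (bin 0); offset now 1 = byte 0 bit 1; 23 bits remain
Read 2: bits[1:7] width=6 -> value=4 (bin 000100); offset now 7 = byte 0 bit 7; 17 bits remain
Read 3: bits[7:18] width=11 -> value=1307 (bin 10100011011); offset now 18 = byte 2 bit 2; 6 bits remain

Answer: value=0 offset=1
value=4 offset=7
value=1307 offset=18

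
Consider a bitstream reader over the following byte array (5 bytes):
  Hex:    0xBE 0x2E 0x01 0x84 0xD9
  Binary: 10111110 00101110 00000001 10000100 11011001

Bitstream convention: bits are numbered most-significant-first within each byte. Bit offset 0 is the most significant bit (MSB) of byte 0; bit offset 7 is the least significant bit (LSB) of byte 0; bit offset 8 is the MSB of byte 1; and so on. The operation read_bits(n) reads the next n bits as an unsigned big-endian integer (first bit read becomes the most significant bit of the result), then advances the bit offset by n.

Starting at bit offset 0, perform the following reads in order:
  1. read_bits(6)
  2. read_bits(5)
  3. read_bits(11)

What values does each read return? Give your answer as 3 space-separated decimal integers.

Read 1: bits[0:6] width=6 -> value=47 (bin 101111); offset now 6 = byte 0 bit 6; 34 bits remain
Read 2: bits[6:11] width=5 -> value=17 (bin 10001); offset now 11 = byte 1 bit 3; 29 bits remain
Read 3: bits[11:22] width=11 -> value=896 (bin 01110000000); offset now 22 = byte 2 bit 6; 18 bits remain

Answer: 47 17 896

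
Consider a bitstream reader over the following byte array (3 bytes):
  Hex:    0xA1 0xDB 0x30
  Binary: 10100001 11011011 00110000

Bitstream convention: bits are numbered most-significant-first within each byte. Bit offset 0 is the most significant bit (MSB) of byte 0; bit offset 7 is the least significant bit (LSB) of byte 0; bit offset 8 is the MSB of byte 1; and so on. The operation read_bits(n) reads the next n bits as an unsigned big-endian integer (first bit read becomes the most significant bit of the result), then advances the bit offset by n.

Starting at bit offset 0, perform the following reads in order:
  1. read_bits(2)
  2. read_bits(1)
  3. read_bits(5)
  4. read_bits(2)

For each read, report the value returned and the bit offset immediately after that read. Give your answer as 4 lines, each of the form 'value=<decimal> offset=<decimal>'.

Answer: value=2 offset=2
value=1 offset=3
value=1 offset=8
value=3 offset=10

Derivation:
Read 1: bits[0:2] width=2 -> value=2 (bin 10); offset now 2 = byte 0 bit 2; 22 bits remain
Read 2: bits[2:3] width=1 -> value=1 (bin 1); offset now 3 = byte 0 bit 3; 21 bits remain
Read 3: bits[3:8] width=5 -> value=1 (bin 00001); offset now 8 = byte 1 bit 0; 16 bits remain
Read 4: bits[8:10] width=2 -> value=3 (bin 11); offset now 10 = byte 1 bit 2; 14 bits remain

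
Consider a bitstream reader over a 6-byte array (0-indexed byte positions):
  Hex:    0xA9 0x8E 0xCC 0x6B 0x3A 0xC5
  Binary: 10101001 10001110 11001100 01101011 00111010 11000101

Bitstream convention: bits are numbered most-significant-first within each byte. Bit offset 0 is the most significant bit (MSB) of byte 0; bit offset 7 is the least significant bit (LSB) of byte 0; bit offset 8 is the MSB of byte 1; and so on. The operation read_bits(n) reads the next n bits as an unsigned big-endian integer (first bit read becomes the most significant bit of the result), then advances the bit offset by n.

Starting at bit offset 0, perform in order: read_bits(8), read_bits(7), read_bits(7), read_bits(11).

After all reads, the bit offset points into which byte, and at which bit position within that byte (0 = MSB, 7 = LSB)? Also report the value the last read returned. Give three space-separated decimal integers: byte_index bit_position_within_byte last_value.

Answer: 4 1 214

Derivation:
Read 1: bits[0:8] width=8 -> value=169 (bin 10101001); offset now 8 = byte 1 bit 0; 40 bits remain
Read 2: bits[8:15] width=7 -> value=71 (bin 1000111); offset now 15 = byte 1 bit 7; 33 bits remain
Read 3: bits[15:22] width=7 -> value=51 (bin 0110011); offset now 22 = byte 2 bit 6; 26 bits remain
Read 4: bits[22:33] width=11 -> value=214 (bin 00011010110); offset now 33 = byte 4 bit 1; 15 bits remain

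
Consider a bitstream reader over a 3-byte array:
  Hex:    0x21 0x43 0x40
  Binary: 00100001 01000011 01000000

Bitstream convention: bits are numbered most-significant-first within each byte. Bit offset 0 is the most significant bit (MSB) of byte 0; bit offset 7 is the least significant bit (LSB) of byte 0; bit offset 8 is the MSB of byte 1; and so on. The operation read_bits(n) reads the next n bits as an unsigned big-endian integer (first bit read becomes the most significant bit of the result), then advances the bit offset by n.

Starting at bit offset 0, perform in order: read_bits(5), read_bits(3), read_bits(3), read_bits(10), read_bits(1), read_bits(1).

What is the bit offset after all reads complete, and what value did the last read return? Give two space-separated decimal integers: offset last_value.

Answer: 23 0

Derivation:
Read 1: bits[0:5] width=5 -> value=4 (bin 00100); offset now 5 = byte 0 bit 5; 19 bits remain
Read 2: bits[5:8] width=3 -> value=1 (bin 001); offset now 8 = byte 1 bit 0; 16 bits remain
Read 3: bits[8:11] width=3 -> value=2 (bin 010); offset now 11 = byte 1 bit 3; 13 bits remain
Read 4: bits[11:21] width=10 -> value=104 (bin 0001101000); offset now 21 = byte 2 bit 5; 3 bits remain
Read 5: bits[21:22] width=1 -> value=0 (bin 0); offset now 22 = byte 2 bit 6; 2 bits remain
Read 6: bits[22:23] width=1 -> value=0 (bin 0); offset now 23 = byte 2 bit 7; 1 bits remain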